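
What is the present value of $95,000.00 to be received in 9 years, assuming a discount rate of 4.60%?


Present value formula: PV = FV / (1 + r)^t
PV = $95,000.00 / (1 + 0.046)^9
PV = $95,000.00 / 1.498943
PV = $63,377.99

PV = FV / (1 + r)^t = $63,377.99


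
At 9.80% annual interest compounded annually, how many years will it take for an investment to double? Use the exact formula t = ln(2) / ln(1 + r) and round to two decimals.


Doubling condition: (1 + r)^t = 2
Take ln of both sides: t × ln(1 + r) = ln(2)
t = ln(2) / ln(1 + r)
t = 0.693147 / 0.093490
t = 7.41

t = ln(2) / ln(1 + r) = 7.41 years


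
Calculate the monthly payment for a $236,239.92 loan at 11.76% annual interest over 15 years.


Loan payment formula: PMT = PV × r / (1 − (1 + r)^(−n))
Monthly rate r = 0.1176/12 = 0.0098, n = 180 months
Denominator: 1 − (1 + 0.1176/12)^(−180) = 0.827164
PMT = $236,239.92 × (0.1176/12) / 0.827164
PMT = $2,798.90 per month

PMT = PV × r / (1-(1+r)^(-n)) = $2,798.90/month


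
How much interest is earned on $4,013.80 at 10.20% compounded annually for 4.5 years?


Compound interest earned = final amount − principal.
A = P(1 + r/n)^(nt) = $4,013.80 × (1 + 0.102/1)^(1 × 4.5) = $6,214.02
Interest = A − P = $6,214.02 − $4,013.80 = $2,200.22

Interest = A - P = $2,200.22


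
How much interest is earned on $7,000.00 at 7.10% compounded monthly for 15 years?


Compound interest earned = final amount − principal.
A = P(1 + r/n)^(nt) = $7,000.00 × (1 + 0.071/12)^(12 × 15) = $20,242.25
Interest = A − P = $20,242.25 − $7,000.00 = $13,242.25

Interest = A - P = $13,242.25


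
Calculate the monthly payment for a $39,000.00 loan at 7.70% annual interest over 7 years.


Loan payment formula: PMT = PV × r / (1 − (1 + r)^(−n))
Monthly rate r = 0.077/12 ≈ 0.00641667, n = 84 months
Denominator: 1 − (1 + 0.077/12)^(−84) = 0.415663
PMT = $39,000.00 × (0.077/12) / 0.415663
PMT = $602.05 per month

PMT = PV × r / (1-(1+r)^(-n)) = $602.05/month


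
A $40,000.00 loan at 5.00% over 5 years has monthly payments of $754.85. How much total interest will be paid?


Total paid over the life of the loan = PMT × n.
Total paid = $754.85 × 60 = $45,291.00
Total interest = total paid − principal = $45,291.00 − $40,000.00 = $5,291.00

Total interest = (PMT × n) - PV = $5,291.00


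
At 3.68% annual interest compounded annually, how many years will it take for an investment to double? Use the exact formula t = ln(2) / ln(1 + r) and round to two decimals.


Doubling condition: (1 + r)^t = 2
Take ln of both sides: t × ln(1 + r) = ln(2)
t = ln(2) / ln(1 + r)
t = 0.693147 / 0.036139
t = 19.18

t = ln(2) / ln(1 + r) = 19.18 years


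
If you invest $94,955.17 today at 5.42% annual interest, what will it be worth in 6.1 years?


Future value formula: FV = PV × (1 + r)^t
FV = $94,955.17 × (1 + 0.0542)^6.1
FV = $94,955.17 × 1.3798452
FV = $131,023.44

FV = PV × (1 + r)^t = $131,023.44


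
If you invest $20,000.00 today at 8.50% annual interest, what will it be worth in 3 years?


Future value formula: FV = PV × (1 + r)^t
FV = $20,000.00 × (1 + 0.085)^3
FV = $20,000.00 × 1.277289
FV = $25,545.78

FV = PV × (1 + r)^t = $25,545.78


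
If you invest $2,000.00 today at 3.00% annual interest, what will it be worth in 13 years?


Future value formula: FV = PV × (1 + r)^t
FV = $2,000.00 × (1 + 0.03)^13
FV = $2,000.00 × 1.468534
FV = $2,937.07

FV = PV × (1 + r)^t = $2,937.07


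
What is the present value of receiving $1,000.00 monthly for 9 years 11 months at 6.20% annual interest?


Present value of an ordinary annuity: PV = PMT × (1 − (1 + r)^(−n)) / r
Monthly rate r = 0.062/12 ≈ 0.00516667, n = 119
PV = $1,000.00 × (1 − (1 + 0.062/12)^(−119)) / (0.062/12)
PV = $1,000.00 × 88.724982
PV = $88,724.98

PV = PMT × (1-(1+r)^(-n))/r = $88,724.98


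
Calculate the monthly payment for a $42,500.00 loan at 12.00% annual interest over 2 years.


Loan payment formula: PMT = PV × r / (1 − (1 + r)^(−n))
Monthly rate r = 0.12/12 = 0.01, n = 24 months
Denominator: 1 − (1 + 0.12/12)^(−24) = 0.212434
PMT = $42,500.00 × (0.12/12) / 0.212434
PMT = $2,000.62 per month

PMT = PV × r / (1-(1+r)^(-n)) = $2,000.62/month


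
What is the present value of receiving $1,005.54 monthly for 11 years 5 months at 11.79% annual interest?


Present value of an ordinary annuity: PV = PMT × (1 − (1 + r)^(−n)) / r
Monthly rate r = 0.1179/12 = 0.009825, n = 137
PV = $1,005.54 × (1 − (1 + 0.1179/12)^(−137)) / (0.1179/12)
PV = $1,005.54 × 75.115700
PV = $75,531.84

PV = PMT × (1-(1+r)^(-n))/r = $75,531.84


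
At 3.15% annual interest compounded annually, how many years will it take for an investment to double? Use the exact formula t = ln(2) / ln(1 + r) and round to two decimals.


Doubling condition: (1 + r)^t = 2
Take ln of both sides: t × ln(1 + r) = ln(2)
t = ln(2) / ln(1 + r)
t = 0.693147 / 0.031014
t = 22.35

t = ln(2) / ln(1 + r) = 22.35 years


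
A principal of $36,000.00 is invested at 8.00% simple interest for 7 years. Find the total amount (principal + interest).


Total amount formula: A = P(1 + rt) = P + P·r·t
Interest: I = P × r × t = $36,000.00 × 0.08 × 7 = $20,160.00
A = P + I = $36,000.00 + $20,160.00 = $56,160.00

A = P + I = P(1 + rt) = $56,160.00


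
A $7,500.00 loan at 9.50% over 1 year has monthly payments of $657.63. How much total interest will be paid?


Total paid over the life of the loan = PMT × n.
Total paid = $657.63 × 12 = $7,891.56
Total interest = total paid − principal = $7,891.56 − $7,500.00 = $391.56

Total interest = (PMT × n) - PV = $391.56


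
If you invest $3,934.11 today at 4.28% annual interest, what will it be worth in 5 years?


Future value formula: FV = PV × (1 + r)^t
FV = $3,934.11 × (1 + 0.0428)^5
FV = $3,934.11 × 1.233119
FV = $4,851.23

FV = PV × (1 + r)^t = $4,851.23


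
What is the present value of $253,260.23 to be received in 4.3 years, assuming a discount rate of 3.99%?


Present value formula: PV = FV / (1 + r)^t
PV = $253,260.23 / (1 + 0.0399)^4.3
PV = $253,260.23 / 1.1832153
PV = $214,044.08

PV = FV / (1 + r)^t = $214,044.08


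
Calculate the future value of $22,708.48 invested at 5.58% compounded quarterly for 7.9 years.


Compound interest formula: A = P(1 + r/n)^(nt)
A = $22,708.48 × (1 + 0.0558/4)^(4 × 7.9)
Growth factor: (1 + 0.0558/4)^31.6 = 1.5492541
A = $22,708.48 × 1.5492541
A = $35,181.21

A = P(1 + r/n)^(nt) = $35,181.21


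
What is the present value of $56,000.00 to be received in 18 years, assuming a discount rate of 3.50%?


Present value formula: PV = FV / (1 + r)^t
PV = $56,000.00 / (1 + 0.035)^18
PV = $56,000.00 / 1.8574892
PV = $30,148.22

PV = FV / (1 + r)^t = $30,148.22


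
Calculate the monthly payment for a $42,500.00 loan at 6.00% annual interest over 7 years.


Loan payment formula: PMT = PV × r / (1 − (1 + r)^(−n))
Monthly rate r = 0.06/12 = 0.005, n = 84 months
Denominator: 1 − (1 + 0.06/12)^(−84) = 0.342265
PMT = $42,500.00 × (0.06/12) / 0.342265
PMT = $620.86 per month

PMT = PV × r / (1-(1+r)^(-n)) = $620.86/month


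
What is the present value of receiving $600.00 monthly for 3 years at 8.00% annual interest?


Present value of an ordinary annuity: PV = PMT × (1 − (1 + r)^(−n)) / r
Monthly rate r = 0.08/12 ≈ 0.00666667, n = 36
PV = $600.00 × (1 − (1 + 0.08/12)^(−36)) / (0.08/12)
PV = $600.00 × 31.911806
PV = $19,147.08

PV = PMT × (1-(1+r)^(-n))/r = $19,147.08


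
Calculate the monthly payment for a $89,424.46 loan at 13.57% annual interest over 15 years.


Loan payment formula: PMT = PV × r / (1 − (1 + r)^(−n))
Monthly rate r = 0.1357/12 ≈ 0.01130833, n = 180 months
Denominator: 1 − (1 + 0.1357/12)^(−180) = 0.867884
PMT = $89,424.46 × (0.1357/12) / 0.867884
PMT = $1,165.18 per month

PMT = PV × r / (1-(1+r)^(-n)) = $1,165.18/month


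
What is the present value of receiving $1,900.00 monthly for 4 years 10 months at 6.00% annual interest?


Present value of an ordinary annuity: PV = PMT × (1 − (1 + r)^(−n)) / r
Monthly rate r = 0.06/12 = 0.005, n = 58
PV = $1,900.00 × (1 − (1 + 0.06/12)^(−58)) / (0.06/12)
PV = $1,900.00 × 50.239109
PV = $95,454.31

PV = PMT × (1-(1+r)^(-n))/r = $95,454.31


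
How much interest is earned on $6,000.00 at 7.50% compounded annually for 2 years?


Compound interest earned = final amount − principal.
A = P(1 + r/n)^(nt) = $6,000.00 × (1 + 0.075/1)^(1 × 2) = $6,933.75
Interest = A − P = $6,933.75 − $6,000.00 = $933.75

Interest = A - P = $933.75


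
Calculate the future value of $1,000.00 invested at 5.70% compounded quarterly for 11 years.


Compound interest formula: A = P(1 + r/n)^(nt)
A = $1,000.00 × (1 + 0.057/4)^(4 × 11)
Growth factor: (1 + 0.057/4)^44 = 1.863720
A = $1,000.00 × 1.863720
A = $1,863.72

A = P(1 + r/n)^(nt) = $1,863.72


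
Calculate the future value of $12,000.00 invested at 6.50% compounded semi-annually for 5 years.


Compound interest formula: A = P(1 + r/n)^(nt)
A = $12,000.00 × (1 + 0.065/2)^(2 × 5)
Growth factor: (1 + 0.065/2)^10 = 1.376894
A = $12,000.00 × 1.376894
A = $16,522.73

A = P(1 + r/n)^(nt) = $16,522.73


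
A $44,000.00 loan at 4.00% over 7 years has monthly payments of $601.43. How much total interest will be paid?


Total paid over the life of the loan = PMT × n.
Total paid = $601.43 × 84 = $50,520.12
Total interest = total paid − principal = $50,520.12 − $44,000.00 = $6,520.12

Total interest = (PMT × n) - PV = $6,520.12


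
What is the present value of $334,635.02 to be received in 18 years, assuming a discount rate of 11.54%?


Present value formula: PV = FV / (1 + r)^t
PV = $334,635.02 / (1 + 0.1154)^18
PV = $334,635.02 / 7.1408765
PV = $46,861.90

PV = FV / (1 + r)^t = $46,861.90


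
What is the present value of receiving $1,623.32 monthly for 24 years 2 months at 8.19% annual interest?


Present value of an ordinary annuity: PV = PMT × (1 − (1 + r)^(−n)) / r
Monthly rate r = 0.0819/12 = 0.006825, n = 290
PV = $1,623.32 × (1 − (1 + 0.0819/12)^(−290)) / (0.0819/12)
PV = $1,623.32 × 126.138465
PV = $204,763.09

PV = PMT × (1-(1+r)^(-n))/r = $204,763.09


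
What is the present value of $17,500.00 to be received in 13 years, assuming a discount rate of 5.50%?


Present value formula: PV = FV / (1 + r)^t
PV = $17,500.00 / (1 + 0.055)^13
PV = $17,500.00 / 2.005774
PV = $8,724.81

PV = FV / (1 + r)^t = $8,724.81


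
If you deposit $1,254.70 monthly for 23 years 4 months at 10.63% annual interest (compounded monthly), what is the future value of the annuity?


Future value of an ordinary annuity: FV = PMT × ((1 + r)^n − 1) / r
Monthly rate r = 0.1063/12 ≈ 0.00885833, n = 280
FV = $1,254.70 × ((1 + 0.1063/12)^280 − 1) / (0.1063/12)
FV = $1,254.70 × 1220.940392
FV = $1,531,913.91

FV = PMT × ((1+r)^n - 1)/r = $1,531,913.91


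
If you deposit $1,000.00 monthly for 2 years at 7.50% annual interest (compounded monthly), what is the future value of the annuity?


Future value of an ordinary annuity: FV = PMT × ((1 + r)^n − 1) / r
Monthly rate r = 0.075/12 = 0.00625, n = 24
FV = $1,000.00 × ((1 + 0.075/12)^24 − 1) / (0.075/12)
FV = $1,000.00 × 25.806723
FV = $25,806.72

FV = PMT × ((1+r)^n - 1)/r = $25,806.72


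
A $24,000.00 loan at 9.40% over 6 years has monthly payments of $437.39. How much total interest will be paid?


Total paid over the life of the loan = PMT × n.
Total paid = $437.39 × 72 = $31,492.08
Total interest = total paid − principal = $31,492.08 − $24,000.00 = $7,492.08

Total interest = (PMT × n) - PV = $7,492.08


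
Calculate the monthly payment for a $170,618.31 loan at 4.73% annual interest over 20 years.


Loan payment formula: PMT = PV × r / (1 − (1 + r)^(−n))
Monthly rate r = 0.0473/12 ≈ 0.00394167, n = 240 months
Denominator: 1 − (1 + 0.0473/12)^(−240) = 0.610986
PMT = $170,618.31 × (0.0473/12) / 0.610986
PMT = $1,100.71 per month

PMT = PV × r / (1-(1+r)^(-n)) = $1,100.71/month


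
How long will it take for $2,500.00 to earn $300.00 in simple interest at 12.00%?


Rearrange the simple interest formula for t:
I = P × r × t  ⇒  t = I / (P × r)
t = $300.00 / ($2,500.00 × 0.12)
t = 1

t = I/(P×r) = 1 year


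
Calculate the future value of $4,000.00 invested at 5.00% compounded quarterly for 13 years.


Compound interest formula: A = P(1 + r/n)^(nt)
A = $4,000.00 × (1 + 0.05/4)^(4 × 13)
Growth factor: (1 + 0.05/4)^52 = 1.9078387
A = $4,000.00 × 1.9078387
A = $7,631.35

A = P(1 + r/n)^(nt) = $7,631.35


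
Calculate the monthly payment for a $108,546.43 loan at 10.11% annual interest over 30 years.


Loan payment formula: PMT = PV × r / (1 − (1 + r)^(−n))
Monthly rate r = 0.1011/12 = 0.008425, n = 360 months
Denominator: 1 − (1 + 0.1011/12)^(−360) = 0.951213
PMT = $108,546.43 × (0.1011/12) / 0.951213
PMT = $961.41 per month

PMT = PV × r / (1-(1+r)^(-n)) = $961.41/month


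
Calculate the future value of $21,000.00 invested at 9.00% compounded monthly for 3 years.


Compound interest formula: A = P(1 + r/n)^(nt)
A = $21,000.00 × (1 + 0.09/12)^(12 × 3)
Growth factor: (1 + 0.09/12)^36 = 1.3086454
A = $21,000.00 × 1.3086454
A = $27,481.55

A = P(1 + r/n)^(nt) = $27,481.55


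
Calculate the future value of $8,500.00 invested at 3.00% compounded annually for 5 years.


Compound interest formula: A = P(1 + r/n)^(nt)
A = $8,500.00 × (1 + 0.03/1)^(1 × 5)
Growth factor: (1 + 0.03/1)^5 = 1.159274
A = $8,500.00 × 1.159274
A = $9,853.83

A = P(1 + r/n)^(nt) = $9,853.83


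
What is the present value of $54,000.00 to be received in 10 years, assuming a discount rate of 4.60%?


Present value formula: PV = FV / (1 + r)^t
PV = $54,000.00 / (1 + 0.046)^10
PV = $54,000.00 / 1.5678945
PV = $34,441.09

PV = FV / (1 + r)^t = $34,441.09


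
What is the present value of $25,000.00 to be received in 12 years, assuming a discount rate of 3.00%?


Present value formula: PV = FV / (1 + r)^t
PV = $25,000.00 / (1 + 0.03)^12
PV = $25,000.00 / 1.425761
PV = $17,534.50

PV = FV / (1 + r)^t = $17,534.50


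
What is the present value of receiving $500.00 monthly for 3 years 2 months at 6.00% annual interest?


Present value of an ordinary annuity: PV = PMT × (1 − (1 + r)^(−n)) / r
Monthly rate r = 0.06/12 = 0.005, n = 38
PV = $500.00 × (1 − (1 + 0.06/12)^(−38)) / (0.06/12)
PV = $500.00 × 34.529854
PV = $17,264.93

PV = PMT × (1-(1+r)^(-n))/r = $17,264.93


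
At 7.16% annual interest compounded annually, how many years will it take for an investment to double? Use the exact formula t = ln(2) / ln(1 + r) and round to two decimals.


Doubling condition: (1 + r)^t = 2
Take ln of both sides: t × ln(1 + r) = ln(2)
t = ln(2) / ln(1 + r)
t = 0.693147 / 0.069153
t = 10.02

t = ln(2) / ln(1 + r) = 10.02 years


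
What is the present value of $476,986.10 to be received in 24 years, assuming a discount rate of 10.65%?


Present value formula: PV = FV / (1 + r)^t
PV = $476,986.10 / (1 + 0.1065)^24
PV = $476,986.10 / 11.345772
PV = $42,040.87

PV = FV / (1 + r)^t = $42,040.87


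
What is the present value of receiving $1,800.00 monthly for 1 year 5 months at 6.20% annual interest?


Present value of an ordinary annuity: PV = PMT × (1 − (1 + r)^(−n)) / r
Monthly rate r = 0.062/12 ≈ 0.00516667, n = 17
PV = $1,800.00 × (1 − (1 + 0.062/12)^(−17)) / (0.062/12)
PV = $1,800.00 × 16.234713
PV = $29,222.48

PV = PMT × (1-(1+r)^(-n))/r = $29,222.48


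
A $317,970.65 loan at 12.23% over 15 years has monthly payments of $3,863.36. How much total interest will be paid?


Total paid over the life of the loan = PMT × n.
Total paid = $3,863.36 × 180 = $695,404.80
Total interest = total paid − principal = $695,404.80 − $317,970.65 = $377,434.15

Total interest = (PMT × n) - PV = $377,434.15


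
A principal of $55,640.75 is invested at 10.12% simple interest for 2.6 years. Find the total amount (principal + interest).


Total amount formula: A = P(1 + rt) = P + P·r·t
Interest: I = P × r × t = $55,640.75 × 0.1012 × 2.6 = $14,640.19
A = P + I = $55,640.75 + $14,640.19 = $70,280.94

A = P + I = P(1 + rt) = $70,280.94


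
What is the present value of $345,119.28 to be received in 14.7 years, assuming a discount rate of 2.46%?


Present value formula: PV = FV / (1 + r)^t
PV = $345,119.28 / (1 + 0.0246)^14.7
PV = $345,119.28 / 1.4293842
PV = $241,446.13

PV = FV / (1 + r)^t = $241,446.13


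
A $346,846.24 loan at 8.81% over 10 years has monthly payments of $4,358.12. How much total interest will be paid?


Total paid over the life of the loan = PMT × n.
Total paid = $4,358.12 × 120 = $522,974.40
Total interest = total paid − principal = $522,974.40 − $346,846.24 = $176,128.16

Total interest = (PMT × n) - PV = $176,128.16


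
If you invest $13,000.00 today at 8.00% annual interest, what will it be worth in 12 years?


Future value formula: FV = PV × (1 + r)^t
FV = $13,000.00 × (1 + 0.08)^12
FV = $13,000.00 × 2.518170
FV = $32,736.21

FV = PV × (1 + r)^t = $32,736.21


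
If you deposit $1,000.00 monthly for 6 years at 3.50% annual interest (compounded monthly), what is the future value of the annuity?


Future value of an ordinary annuity: FV = PMT × ((1 + r)^n − 1) / r
Monthly rate r = 0.035/12 ≈ 0.00291667, n = 72
FV = $1,000.00 × ((1 + 0.035/12)^72 − 1) / (0.035/12)
FV = $1,000.00 × 79.988927
FV = $79,988.93

FV = PMT × ((1+r)^n - 1)/r = $79,988.93


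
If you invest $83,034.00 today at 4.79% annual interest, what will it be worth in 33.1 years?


Future value formula: FV = PV × (1 + r)^t
FV = $83,034.00 × (1 + 0.0479)^33.1
FV = $83,034.00 × 4.7052935
FV = $390,699.34

FV = PV × (1 + r)^t = $390,699.34


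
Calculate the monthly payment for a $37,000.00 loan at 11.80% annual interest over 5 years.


Loan payment formula: PMT = PV × r / (1 − (1 + r)^(−n))
Monthly rate r = 0.118/12 ≈ 0.00983333, n = 60 months
Denominator: 1 − (1 + 0.118/12)^(−60) = 0.444073
PMT = $37,000.00 × (0.118/12) / 0.444073
PMT = $819.31 per month

PMT = PV × r / (1-(1+r)^(-n)) = $819.31/month


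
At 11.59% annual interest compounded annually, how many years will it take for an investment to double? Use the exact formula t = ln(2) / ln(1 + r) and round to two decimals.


Doubling condition: (1 + r)^t = 2
Take ln of both sides: t × ln(1 + r) = ln(2)
t = ln(2) / ln(1 + r)
t = 0.693147 / 0.109661
t = 6.32

t = ln(2) / ln(1 + r) = 6.32 years


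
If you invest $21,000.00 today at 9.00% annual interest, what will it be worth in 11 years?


Future value formula: FV = PV × (1 + r)^t
FV = $21,000.00 × (1 + 0.09)^11
FV = $21,000.00 × 2.580426
FV = $54,188.95

FV = PV × (1 + r)^t = $54,188.95


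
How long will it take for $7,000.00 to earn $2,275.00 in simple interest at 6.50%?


Rearrange the simple interest formula for t:
I = P × r × t  ⇒  t = I / (P × r)
t = $2,275.00 / ($7,000.00 × 0.065)
t = 5

t = I/(P×r) = 5 years


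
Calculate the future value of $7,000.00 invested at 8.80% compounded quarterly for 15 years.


Compound interest formula: A = P(1 + r/n)^(nt)
A = $7,000.00 × (1 + 0.088/4)^(4 × 15)
Growth factor: (1 + 0.088/4)^60 = 3.690233
A = $7,000.00 × 3.690233
A = $25,831.63

A = P(1 + r/n)^(nt) = $25,831.63


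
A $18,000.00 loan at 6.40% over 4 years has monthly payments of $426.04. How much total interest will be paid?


Total paid over the life of the loan = PMT × n.
Total paid = $426.04 × 48 = $20,449.92
Total interest = total paid − principal = $20,449.92 − $18,000.00 = $2,449.92

Total interest = (PMT × n) - PV = $2,449.92


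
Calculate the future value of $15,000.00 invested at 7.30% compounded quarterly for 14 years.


Compound interest formula: A = P(1 + r/n)^(nt)
A = $15,000.00 × (1 + 0.073/4)^(4 × 14)
Growth factor: (1 + 0.073/4)^56 = 2.7532614
A = $15,000.00 × 2.7532614
A = $41,298.92

A = P(1 + r/n)^(nt) = $41,298.92


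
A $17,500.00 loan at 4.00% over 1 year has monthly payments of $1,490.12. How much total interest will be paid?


Total paid over the life of the loan = PMT × n.
Total paid = $1,490.12 × 12 = $17,881.44
Total interest = total paid − principal = $17,881.44 − $17,500.00 = $381.44

Total interest = (PMT × n) - PV = $381.44


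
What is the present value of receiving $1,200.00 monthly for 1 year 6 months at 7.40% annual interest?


Present value of an ordinary annuity: PV = PMT × (1 − (1 + r)^(−n)) / r
Monthly rate r = 0.074/12 ≈ 0.00616667, n = 18
PV = $1,200.00 × (1 − (1 + 0.074/12)^(−18)) / (0.074/12)
PV = $1,200.00 × 16.987485
PV = $20,384.98

PV = PMT × (1-(1+r)^(-n))/r = $20,384.98


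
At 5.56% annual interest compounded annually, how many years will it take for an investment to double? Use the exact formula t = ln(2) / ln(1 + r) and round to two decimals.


Doubling condition: (1 + r)^t = 2
Take ln of both sides: t × ln(1 + r) = ln(2)
t = ln(2) / ln(1 + r)
t = 0.693147 / 0.054109
t = 12.81

t = ln(2) / ln(1 + r) = 12.81 years


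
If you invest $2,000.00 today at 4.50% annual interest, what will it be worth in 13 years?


Future value formula: FV = PV × (1 + r)^t
FV = $2,000.00 × (1 + 0.045)^13
FV = $2,000.00 × 1.772196
FV = $3,544.39

FV = PV × (1 + r)^t = $3,544.39


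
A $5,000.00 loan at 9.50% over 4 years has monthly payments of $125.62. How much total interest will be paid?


Total paid over the life of the loan = PMT × n.
Total paid = $125.62 × 48 = $6,029.76
Total interest = total paid − principal = $6,029.76 − $5,000.00 = $1,029.76

Total interest = (PMT × n) - PV = $1,029.76


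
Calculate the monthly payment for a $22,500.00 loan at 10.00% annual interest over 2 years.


Loan payment formula: PMT = PV × r / (1 − (1 + r)^(−n))
Monthly rate r = 0.1/12 ≈ 0.00833333, n = 24 months
Denominator: 1 − (1 + 0.1/12)^(−24) = 0.180590
PMT = $22,500.00 × (0.1/12) / 0.180590
PMT = $1,038.26 per month

PMT = PV × r / (1-(1+r)^(-n)) = $1,038.26/month


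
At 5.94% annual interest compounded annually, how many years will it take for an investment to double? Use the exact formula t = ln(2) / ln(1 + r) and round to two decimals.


Doubling condition: (1 + r)^t = 2
Take ln of both sides: t × ln(1 + r) = ln(2)
t = ln(2) / ln(1 + r)
t = 0.693147 / 0.057703
t = 12.01

t = ln(2) / ln(1 + r) = 12.01 years


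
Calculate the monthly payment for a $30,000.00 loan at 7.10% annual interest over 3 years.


Loan payment formula: PMT = PV × r / (1 − (1 + r)^(−n))
Monthly rate r = 0.071/12 ≈ 0.00591667, n = 36 months
Denominator: 1 − (1 + 0.071/12)^(−36) = 0.191336
PMT = $30,000.00 × (0.071/12) / 0.191336
PMT = $927.69 per month

PMT = PV × r / (1-(1+r)^(-n)) = $927.69/month


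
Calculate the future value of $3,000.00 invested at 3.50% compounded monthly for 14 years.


Compound interest formula: A = P(1 + r/n)^(nt)
A = $3,000.00 × (1 + 0.035/12)^(12 × 14)
Growth factor: (1 + 0.035/12)^168 = 1.631152
A = $3,000.00 × 1.631152
A = $4,893.46

A = P(1 + r/n)^(nt) = $4,893.46


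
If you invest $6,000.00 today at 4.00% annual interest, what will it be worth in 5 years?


Future value formula: FV = PV × (1 + r)^t
FV = $6,000.00 × (1 + 0.04)^5
FV = $6,000.00 × 1.216653
FV = $7,299.92

FV = PV × (1 + r)^t = $7,299.92


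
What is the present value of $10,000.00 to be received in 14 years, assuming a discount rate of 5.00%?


Present value formula: PV = FV / (1 + r)^t
PV = $10,000.00 / (1 + 0.05)^14
PV = $10,000.00 / 1.979932
PV = $5,050.68

PV = FV / (1 + r)^t = $5,050.68


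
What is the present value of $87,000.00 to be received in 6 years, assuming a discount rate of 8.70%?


Present value formula: PV = FV / (1 + r)^t
PV = $87,000.00 / (1 + 0.087)^6
PV = $87,000.00 / 1.6495947
PV = $52,740.23

PV = FV / (1 + r)^t = $52,740.23


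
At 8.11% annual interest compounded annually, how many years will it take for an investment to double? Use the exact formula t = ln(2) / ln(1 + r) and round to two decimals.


Doubling condition: (1 + r)^t = 2
Take ln of both sides: t × ln(1 + r) = ln(2)
t = ln(2) / ln(1 + r)
t = 0.693147 / 0.077979
t = 8.89

t = ln(2) / ln(1 + r) = 8.89 years


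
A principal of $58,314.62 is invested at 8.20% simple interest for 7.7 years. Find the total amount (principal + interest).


Total amount formula: A = P(1 + rt) = P + P·r·t
Interest: I = P × r × t = $58,314.62 × 0.082 × 7.7 = $36,819.85
A = P + I = $58,314.62 + $36,819.85 = $95,134.47

A = P + I = P(1 + rt) = $95,134.47


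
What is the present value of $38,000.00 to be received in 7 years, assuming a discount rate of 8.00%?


Present value formula: PV = FV / (1 + r)^t
PV = $38,000.00 / (1 + 0.08)^7
PV = $38,000.00 / 1.713824
PV = $22,172.64

PV = FV / (1 + r)^t = $22,172.64


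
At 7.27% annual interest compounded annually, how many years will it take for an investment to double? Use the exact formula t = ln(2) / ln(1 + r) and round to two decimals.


Doubling condition: (1 + r)^t = 2
Take ln of both sides: t × ln(1 + r) = ln(2)
t = ln(2) / ln(1 + r)
t = 0.693147 / 0.070179
t = 9.88

t = ln(2) / ln(1 + r) = 9.88 years


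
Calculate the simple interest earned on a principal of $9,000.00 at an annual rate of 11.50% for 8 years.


Simple interest formula: I = P × r × t
I = $9,000.00 × 0.115 × 8
I = $8,280.00

I = P × r × t = $8,280.00


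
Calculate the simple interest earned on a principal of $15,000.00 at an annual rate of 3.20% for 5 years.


Simple interest formula: I = P × r × t
I = $15,000.00 × 0.032 × 5
I = $2,400.00

I = P × r × t = $2,400.00


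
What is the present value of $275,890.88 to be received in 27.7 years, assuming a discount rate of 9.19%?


Present value formula: PV = FV / (1 + r)^t
PV = $275,890.88 / (1 + 0.0919)^27.7
PV = $275,890.88 / 11.419981
PV = $24,158.61

PV = FV / (1 + r)^t = $24,158.61


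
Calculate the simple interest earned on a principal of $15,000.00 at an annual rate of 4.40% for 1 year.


Simple interest formula: I = P × r × t
I = $15,000.00 × 0.044 × 1
I = $660.00

I = P × r × t = $660.00


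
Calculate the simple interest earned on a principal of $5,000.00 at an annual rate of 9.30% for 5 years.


Simple interest formula: I = P × r × t
I = $5,000.00 × 0.093 × 5
I = $2,325.00

I = P × r × t = $2,325.00


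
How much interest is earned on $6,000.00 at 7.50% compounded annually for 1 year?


Compound interest earned = final amount − principal.
A = P(1 + r/n)^(nt) = $6,000.00 × (1 + 0.075/1)^(1 × 1) = $6,450.00
Interest = A − P = $6,450.00 − $6,000.00 = $450.00

Interest = A - P = $450.00


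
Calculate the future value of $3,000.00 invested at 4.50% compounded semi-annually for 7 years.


Compound interest formula: A = P(1 + r/n)^(nt)
A = $3,000.00 × (1 + 0.045/2)^(2 × 7)
Growth factor: (1 + 0.045/2)^14 = 1.365483
A = $3,000.00 × 1.365483
A = $4,096.45

A = P(1 + r/n)^(nt) = $4,096.45


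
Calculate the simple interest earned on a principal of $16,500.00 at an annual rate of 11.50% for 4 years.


Simple interest formula: I = P × r × t
I = $16,500.00 × 0.115 × 4
I = $7,590.00

I = P × r × t = $7,590.00


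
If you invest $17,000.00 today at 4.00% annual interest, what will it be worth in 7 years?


Future value formula: FV = PV × (1 + r)^t
FV = $17,000.00 × (1 + 0.04)^7
FV = $17,000.00 × 1.315932
FV = $22,370.84

FV = PV × (1 + r)^t = $22,370.84


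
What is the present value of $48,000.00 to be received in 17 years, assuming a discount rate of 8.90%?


Present value formula: PV = FV / (1 + r)^t
PV = $48,000.00 / (1 + 0.089)^17
PV = $48,000.00 / 4.260631
PV = $11,265.94

PV = FV / (1 + r)^t = $11,265.94


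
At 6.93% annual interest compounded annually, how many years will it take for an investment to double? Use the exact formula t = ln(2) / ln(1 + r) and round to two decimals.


Doubling condition: (1 + r)^t = 2
Take ln of both sides: t × ln(1 + r) = ln(2)
t = ln(2) / ln(1 + r)
t = 0.693147 / 0.067004
t = 10.34

t = ln(2) / ln(1 + r) = 10.34 years


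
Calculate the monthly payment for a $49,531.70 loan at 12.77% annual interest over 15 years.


Loan payment formula: PMT = PV × r / (1 − (1 + r)^(−n))
Monthly rate r = 0.1277/12 ≈ 0.01064167, n = 180 months
Denominator: 1 − (1 + 0.1277/12)^(−180) = 0.851234
PMT = $49,531.70 × (0.1277/12) / 0.851234
PMT = $619.22 per month

PMT = PV × r / (1-(1+r)^(-n)) = $619.22/month


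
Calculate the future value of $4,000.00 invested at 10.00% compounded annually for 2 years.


Compound interest formula: A = P(1 + r/n)^(nt)
A = $4,000.00 × (1 + 0.1/1)^(1 × 2)
Growth factor: (1 + 0.1/1)^2 = 1.210000
A = $4,000.00 × 1.210000
A = $4,840.00

A = P(1 + r/n)^(nt) = $4,840.00


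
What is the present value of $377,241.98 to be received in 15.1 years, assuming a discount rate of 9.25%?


Present value formula: PV = FV / (1 + r)^t
PV = $377,241.98 / (1 + 0.0925)^15.1
PV = $377,241.98 / 3.8033284
PV = $99,187.33

PV = FV / (1 + r)^t = $99,187.33


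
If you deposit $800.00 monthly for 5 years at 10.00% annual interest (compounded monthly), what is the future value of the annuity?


Future value of an ordinary annuity: FV = PMT × ((1 + r)^n − 1) / r
Monthly rate r = 0.1/12 ≈ 0.00833333, n = 60
FV = $800.00 × ((1 + 0.1/12)^60 − 1) / (0.1/12)
FV = $800.00 × 77.437072
FV = $61,949.66

FV = PMT × ((1+r)^n - 1)/r = $61,949.66


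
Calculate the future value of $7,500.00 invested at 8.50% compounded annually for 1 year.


Compound interest formula: A = P(1 + r/n)^(nt)
A = $7,500.00 × (1 + 0.085/1)^(1 × 1)
Growth factor: (1 + 0.085/1)^1 = 1.085000
A = $7,500.00 × 1.085000
A = $8,137.50

A = P(1 + r/n)^(nt) = $8,137.50


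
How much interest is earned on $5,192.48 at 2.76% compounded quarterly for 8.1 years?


Compound interest earned = final amount − principal.
A = P(1 + r/n)^(nt) = $5,192.48 × (1 + 0.0276/4)^(4 × 8.1) = $6,488.32
Interest = A − P = $6,488.32 − $5,192.48 = $1,295.84

Interest = A - P = $1,295.84


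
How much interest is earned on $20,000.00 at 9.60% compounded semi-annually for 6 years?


Compound interest earned = final amount − principal.
A = P(1 + r/n)^(nt) = $20,000.00 × (1 + 0.096/2)^(2 × 6) = $35,104.71
Interest = A − P = $35,104.71 − $20,000.00 = $15,104.71

Interest = A - P = $15,104.71


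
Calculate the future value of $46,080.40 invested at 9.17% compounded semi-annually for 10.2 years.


Compound interest formula: A = P(1 + r/n)^(nt)
A = $46,080.40 × (1 + 0.0917/2)^(2 × 10.2)
Growth factor: (1 + 0.0917/2)^20.4 = 2.4956046
A = $46,080.40 × 2.4956046
A = $114,998.46

A = P(1 + r/n)^(nt) = $114,998.46


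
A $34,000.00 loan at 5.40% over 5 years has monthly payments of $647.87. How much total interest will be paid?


Total paid over the life of the loan = PMT × n.
Total paid = $647.87 × 60 = $38,872.20
Total interest = total paid − principal = $38,872.20 − $34,000.00 = $4,872.20

Total interest = (PMT × n) - PV = $4,872.20


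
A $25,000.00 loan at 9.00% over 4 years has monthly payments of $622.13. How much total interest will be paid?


Total paid over the life of the loan = PMT × n.
Total paid = $622.13 × 48 = $29,862.24
Total interest = total paid − principal = $29,862.24 − $25,000.00 = $4,862.24

Total interest = (PMT × n) - PV = $4,862.24


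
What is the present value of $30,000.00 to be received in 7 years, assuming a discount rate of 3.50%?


Present value formula: PV = FV / (1 + r)^t
PV = $30,000.00 / (1 + 0.035)^7
PV = $30,000.00 / 1.272279
PV = $23,579.73

PV = FV / (1 + r)^t = $23,579.73


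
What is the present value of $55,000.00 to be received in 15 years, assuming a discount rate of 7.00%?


Present value formula: PV = FV / (1 + r)^t
PV = $55,000.00 / (1 + 0.07)^15
PV = $55,000.00 / 2.759032
PV = $19,934.53

PV = FV / (1 + r)^t = $19,934.53


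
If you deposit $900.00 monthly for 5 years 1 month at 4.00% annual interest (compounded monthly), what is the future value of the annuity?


Future value of an ordinary annuity: FV = PMT × ((1 + r)^n − 1) / r
Monthly rate r = 0.04/12 ≈ 0.00333333, n = 61
FV = $900.00 × ((1 + 0.04/12)^61 − 1) / (0.04/12)
FV = $900.00 × 67.519975
FV = $60,767.98

FV = PMT × ((1+r)^n - 1)/r = $60,767.98


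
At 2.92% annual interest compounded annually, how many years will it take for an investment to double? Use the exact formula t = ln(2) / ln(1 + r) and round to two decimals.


Doubling condition: (1 + r)^t = 2
Take ln of both sides: t × ln(1 + r) = ln(2)
t = ln(2) / ln(1 + r)
t = 0.693147 / 0.028782
t = 24.08

t = ln(2) / ln(1 + r) = 24.08 years


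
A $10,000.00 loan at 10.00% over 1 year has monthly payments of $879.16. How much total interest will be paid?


Total paid over the life of the loan = PMT × n.
Total paid = $879.16 × 12 = $10,549.92
Total interest = total paid − principal = $10,549.92 − $10,000.00 = $549.92

Total interest = (PMT × n) - PV = $549.92


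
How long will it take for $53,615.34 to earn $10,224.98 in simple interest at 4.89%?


Rearrange the simple interest formula for t:
I = P × r × t  ⇒  t = I / (P × r)
t = $10,224.98 / ($53,615.34 × 0.0489)
t = 3.9

t = I/(P×r) = 3.9 years


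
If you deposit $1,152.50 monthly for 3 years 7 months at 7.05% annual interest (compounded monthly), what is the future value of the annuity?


Future value of an ordinary annuity: FV = PMT × ((1 + r)^n − 1) / r
Monthly rate r = 0.0705/12 = 0.005875, n = 43
FV = $1,152.50 × ((1 + 0.0705/12)^43 − 1) / (0.0705/12)
FV = $1,152.50 × 48.757298
FV = $56,192.79

FV = PMT × ((1+r)^n - 1)/r = $56,192.79


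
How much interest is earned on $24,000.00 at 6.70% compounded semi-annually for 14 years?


Compound interest earned = final amount − principal.
A = P(1 + r/n)^(nt) = $24,000.00 × (1 + 0.067/2)^(2 × 14) = $60,381.61
Interest = A − P = $60,381.61 − $24,000.00 = $36,381.61

Interest = A - P = $36,381.61


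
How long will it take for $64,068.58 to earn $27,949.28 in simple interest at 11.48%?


Rearrange the simple interest formula for t:
I = P × r × t  ⇒  t = I / (P × r)
t = $27,949.28 / ($64,068.58 × 0.1148)
t = 3.8

t = I/(P×r) = 3.8 years


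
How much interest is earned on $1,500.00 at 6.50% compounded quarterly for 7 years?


Compound interest earned = final amount − principal.
A = P(1 + r/n)^(nt) = $1,500.00 × (1 + 0.065/4)^(4 × 7) = $2,355.63
Interest = A − P = $2,355.63 − $1,500.00 = $855.63

Interest = A - P = $855.63


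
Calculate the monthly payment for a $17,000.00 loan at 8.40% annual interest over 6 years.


Loan payment formula: PMT = PV × r / (1 − (1 + r)^(−n))
Monthly rate r = 0.084/12 = 0.007, n = 72 months
Denominator: 1 − (1 + 0.084/12)^(−72) = 0.394829
PMT = $17,000.00 × (0.084/12) / 0.394829
PMT = $301.40 per month

PMT = PV × r / (1-(1+r)^(-n)) = $301.40/month


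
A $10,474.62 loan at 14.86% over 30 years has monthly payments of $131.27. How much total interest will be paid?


Total paid over the life of the loan = PMT × n.
Total paid = $131.27 × 360 = $47,257.20
Total interest = total paid − principal = $47,257.20 − $10,474.62 = $36,782.58

Total interest = (PMT × n) - PV = $36,782.58


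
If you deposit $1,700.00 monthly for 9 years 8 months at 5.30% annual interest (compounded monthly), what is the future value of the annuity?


Future value of an ordinary annuity: FV = PMT × ((1 + r)^n − 1) / r
Monthly rate r = 0.053/12 ≈ 0.00441667, n = 116
FV = $1,700.00 × ((1 + 0.053/12)^116 − 1) / (0.053/12)
FV = $1,700.00 × 151.086679
FV = $256,847.35

FV = PMT × ((1+r)^n - 1)/r = $256,847.35


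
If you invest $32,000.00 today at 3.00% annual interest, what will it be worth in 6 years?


Future value formula: FV = PV × (1 + r)^t
FV = $32,000.00 × (1 + 0.03)^6
FV = $32,000.00 × 1.1940523
FV = $38,209.67

FV = PV × (1 + r)^t = $38,209.67


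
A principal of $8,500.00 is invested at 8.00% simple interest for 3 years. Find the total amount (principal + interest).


Total amount formula: A = P(1 + rt) = P + P·r·t
Interest: I = P × r × t = $8,500.00 × 0.08 × 3 = $2,040.00
A = P + I = $8,500.00 + $2,040.00 = $10,540.00

A = P + I = P(1 + rt) = $10,540.00


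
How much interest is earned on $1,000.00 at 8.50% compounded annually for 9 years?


Compound interest earned = final amount − principal.
A = P(1 + r/n)^(nt) = $1,000.00 × (1 + 0.085/1)^(1 × 9) = $2,083.86
Interest = A − P = $2,083.86 − $1,000.00 = $1,083.86

Interest = A - P = $1,083.86


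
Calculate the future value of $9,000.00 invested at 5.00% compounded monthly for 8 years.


Compound interest formula: A = P(1 + r/n)^(nt)
A = $9,000.00 × (1 + 0.05/12)^(12 × 8)
Growth factor: (1 + 0.05/12)^96 = 1.4905855
A = $9,000.00 × 1.4905855
A = $13,415.27

A = P(1 + r/n)^(nt) = $13,415.27


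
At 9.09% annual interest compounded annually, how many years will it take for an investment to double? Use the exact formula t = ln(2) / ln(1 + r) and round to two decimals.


Doubling condition: (1 + r)^t = 2
Take ln of both sides: t × ln(1 + r) = ln(2)
t = ln(2) / ln(1 + r)
t = 0.693147 / 0.087003
t = 7.97

t = ln(2) / ln(1 + r) = 7.97 years


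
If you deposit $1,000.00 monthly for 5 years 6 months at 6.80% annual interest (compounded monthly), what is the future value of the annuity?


Future value of an ordinary annuity: FV = PMT × ((1 + r)^n − 1) / r
Monthly rate r = 0.068/12 ≈ 0.00566667, n = 66
FV = $1,000.00 × ((1 + 0.068/12)^66 − 1) / (0.068/12)
FV = $1,000.00 × 79.765322
FV = $79,765.32

FV = PMT × ((1+r)^n - 1)/r = $79,765.32


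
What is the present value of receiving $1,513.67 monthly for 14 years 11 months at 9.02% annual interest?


Present value of an ordinary annuity: PV = PMT × (1 − (1 + r)^(−n)) / r
Monthly rate r = 0.0902/12 ≈ 0.00751667, n = 179
PV = $1,513.67 × (1 − (1 + 0.0902/12)^(−179)) / (0.0902/12)
PV = $1,513.67 × 98.218084
PV = $148,669.77

PV = PMT × (1-(1+r)^(-n))/r = $148,669.77


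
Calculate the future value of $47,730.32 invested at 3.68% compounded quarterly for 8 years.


Compound interest formula: A = P(1 + r/n)^(nt)
A = $47,730.32 × (1 + 0.0368/4)^(4 × 8)
Growth factor: (1 + 0.0368/4)^32 = 1.3405152
A = $47,730.32 × 1.3405152
A = $63,983.22

A = P(1 + r/n)^(nt) = $63,983.22


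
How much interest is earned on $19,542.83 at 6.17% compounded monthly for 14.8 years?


Compound interest earned = final amount − principal.
A = P(1 + r/n)^(nt) = $19,542.83 × (1 + 0.0617/12)^(12 × 14.8) = $48,590.54
Interest = A − P = $48,590.54 − $19,542.83 = $29,047.71

Interest = A - P = $29,047.71


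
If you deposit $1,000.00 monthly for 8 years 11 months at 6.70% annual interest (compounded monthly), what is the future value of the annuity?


Future value of an ordinary annuity: FV = PMT × ((1 + r)^n − 1) / r
Monthly rate r = 0.067/12 ≈ 0.00558333, n = 107
FV = $1,000.00 × ((1 + 0.067/12)^107 − 1) / (0.067/12)
FV = $1,000.00 × 145.862760
FV = $145,862.76

FV = PMT × ((1+r)^n - 1)/r = $145,862.76


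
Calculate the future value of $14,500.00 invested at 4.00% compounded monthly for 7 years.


Compound interest formula: A = P(1 + r/n)^(nt)
A = $14,500.00 × (1 + 0.04/12)^(12 × 7)
Growth factor: (1 + 0.04/12)^84 = 1.322514
A = $14,500.00 × 1.322514
A = $19,176.45

A = P(1 + r/n)^(nt) = $19,176.45


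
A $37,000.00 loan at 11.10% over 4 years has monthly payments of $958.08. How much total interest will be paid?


Total paid over the life of the loan = PMT × n.
Total paid = $958.08 × 48 = $45,987.84
Total interest = total paid − principal = $45,987.84 − $37,000.00 = $8,987.84

Total interest = (PMT × n) - PV = $8,987.84
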